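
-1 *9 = -9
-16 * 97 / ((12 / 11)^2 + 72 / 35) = -821590 / 1719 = -477.95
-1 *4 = -4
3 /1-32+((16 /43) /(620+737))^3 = -5761597394304883 /198675772217551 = -29.00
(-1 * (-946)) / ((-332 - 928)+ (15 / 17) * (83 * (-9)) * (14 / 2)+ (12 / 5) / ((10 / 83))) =-402050 / 2487909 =-0.16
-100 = -100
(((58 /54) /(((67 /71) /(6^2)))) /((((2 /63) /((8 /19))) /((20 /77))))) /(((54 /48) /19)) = 5271040 /2211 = 2384.01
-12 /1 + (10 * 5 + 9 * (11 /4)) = 251 /4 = 62.75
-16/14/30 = -0.04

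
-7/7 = -1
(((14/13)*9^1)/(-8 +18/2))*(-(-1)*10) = 1260/13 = 96.92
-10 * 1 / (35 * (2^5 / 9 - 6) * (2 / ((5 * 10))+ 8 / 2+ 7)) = 75 / 7084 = 0.01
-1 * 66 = -66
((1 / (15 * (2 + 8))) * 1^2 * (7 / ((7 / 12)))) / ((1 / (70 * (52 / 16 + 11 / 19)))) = 2037 / 95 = 21.44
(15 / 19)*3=45 / 19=2.37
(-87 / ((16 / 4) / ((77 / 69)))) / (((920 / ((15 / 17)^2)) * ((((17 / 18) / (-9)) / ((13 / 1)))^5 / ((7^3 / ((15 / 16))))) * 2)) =23797752350162135953608 / 217069158017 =109632121705.19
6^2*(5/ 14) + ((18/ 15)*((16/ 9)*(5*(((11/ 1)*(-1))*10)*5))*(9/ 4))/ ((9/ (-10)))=308270/ 21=14679.52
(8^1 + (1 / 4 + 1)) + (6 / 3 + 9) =81 / 4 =20.25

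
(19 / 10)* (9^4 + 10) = 124849 / 10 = 12484.90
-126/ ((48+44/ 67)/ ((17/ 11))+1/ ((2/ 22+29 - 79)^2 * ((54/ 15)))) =-111227819436/ 27792715225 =-4.00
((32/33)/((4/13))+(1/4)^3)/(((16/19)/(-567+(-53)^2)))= 142469011/16896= 8432.11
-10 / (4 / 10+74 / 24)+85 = 17165 / 209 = 82.13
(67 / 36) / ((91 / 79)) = 1.62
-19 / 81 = -0.23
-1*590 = -590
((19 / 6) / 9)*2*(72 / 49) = 152 / 147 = 1.03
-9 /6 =-1.50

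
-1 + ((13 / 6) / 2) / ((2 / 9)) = 31 / 8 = 3.88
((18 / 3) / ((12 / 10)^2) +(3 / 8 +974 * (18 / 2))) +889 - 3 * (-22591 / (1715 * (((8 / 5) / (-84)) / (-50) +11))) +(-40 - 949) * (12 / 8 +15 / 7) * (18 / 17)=49650417073 / 8489544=5848.42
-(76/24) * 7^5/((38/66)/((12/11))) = -100842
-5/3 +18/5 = 29/15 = 1.93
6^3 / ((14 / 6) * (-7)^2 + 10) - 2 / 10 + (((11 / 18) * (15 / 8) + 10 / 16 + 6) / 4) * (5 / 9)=8432401 / 3222720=2.62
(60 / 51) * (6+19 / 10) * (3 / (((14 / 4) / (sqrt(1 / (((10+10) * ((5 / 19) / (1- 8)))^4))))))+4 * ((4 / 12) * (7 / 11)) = 20953667 / 1402500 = 14.94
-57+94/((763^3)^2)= -11246621603598970019/197309150940332809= -57.00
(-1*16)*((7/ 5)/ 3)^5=-0.35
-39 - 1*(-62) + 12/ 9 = 73/ 3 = 24.33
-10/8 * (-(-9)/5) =-9/4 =-2.25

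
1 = 1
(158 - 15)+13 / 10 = 1443 / 10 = 144.30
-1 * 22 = -22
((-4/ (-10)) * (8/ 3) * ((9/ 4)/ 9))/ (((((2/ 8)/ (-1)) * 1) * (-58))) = 8/ 435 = 0.02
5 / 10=1 / 2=0.50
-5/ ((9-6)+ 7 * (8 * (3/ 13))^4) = -28561/ 481623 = -0.06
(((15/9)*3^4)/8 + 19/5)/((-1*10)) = -827/400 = -2.07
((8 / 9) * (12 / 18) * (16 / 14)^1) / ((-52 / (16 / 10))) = -256 / 12285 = -0.02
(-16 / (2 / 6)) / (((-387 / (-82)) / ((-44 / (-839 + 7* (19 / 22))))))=-1270016 / 2363925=-0.54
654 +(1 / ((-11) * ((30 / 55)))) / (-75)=294301 / 450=654.00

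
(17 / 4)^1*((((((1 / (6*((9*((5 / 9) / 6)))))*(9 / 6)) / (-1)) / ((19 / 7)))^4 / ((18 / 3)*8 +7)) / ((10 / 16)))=3306177 / 179191375000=0.00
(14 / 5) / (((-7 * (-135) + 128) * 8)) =7 / 21460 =0.00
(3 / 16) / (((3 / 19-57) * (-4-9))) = 19 / 74880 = 0.00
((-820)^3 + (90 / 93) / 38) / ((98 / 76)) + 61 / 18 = -1670172425543 / 3906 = -427591506.80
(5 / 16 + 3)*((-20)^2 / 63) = 1325 / 63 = 21.03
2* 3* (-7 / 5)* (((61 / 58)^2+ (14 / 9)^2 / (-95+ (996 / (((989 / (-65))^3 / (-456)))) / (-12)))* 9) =-81.89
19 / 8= 2.38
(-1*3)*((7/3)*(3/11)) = -21/11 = -1.91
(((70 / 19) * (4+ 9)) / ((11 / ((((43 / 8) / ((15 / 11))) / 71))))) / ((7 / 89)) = 49751 / 16188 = 3.07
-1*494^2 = -244036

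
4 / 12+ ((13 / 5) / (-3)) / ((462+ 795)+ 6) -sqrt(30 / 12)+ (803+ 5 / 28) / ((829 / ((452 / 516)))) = 519492209 / 439751340 -sqrt(10) / 2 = -0.40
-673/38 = -17.71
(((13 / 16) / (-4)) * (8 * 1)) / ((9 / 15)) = -65 / 24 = -2.71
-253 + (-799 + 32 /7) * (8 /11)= -63969 /77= -830.77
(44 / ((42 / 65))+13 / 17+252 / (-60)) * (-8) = -517.28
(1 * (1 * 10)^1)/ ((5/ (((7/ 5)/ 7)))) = 2/ 5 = 0.40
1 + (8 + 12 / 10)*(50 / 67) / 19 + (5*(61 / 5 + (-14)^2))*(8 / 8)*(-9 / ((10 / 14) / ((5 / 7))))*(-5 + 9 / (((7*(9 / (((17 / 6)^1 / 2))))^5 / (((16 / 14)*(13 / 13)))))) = 53029193172736004237 / 1131981060438144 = 46846.36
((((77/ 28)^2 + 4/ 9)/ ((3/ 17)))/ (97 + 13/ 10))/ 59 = 98005/ 12527352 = 0.01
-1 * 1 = -1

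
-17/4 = -4.25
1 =1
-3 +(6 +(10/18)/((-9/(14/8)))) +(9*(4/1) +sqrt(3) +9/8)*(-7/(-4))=7*sqrt(3)/4 +175895/2592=70.89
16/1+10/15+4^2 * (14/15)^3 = 100154/3375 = 29.68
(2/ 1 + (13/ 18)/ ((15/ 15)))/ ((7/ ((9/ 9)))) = 7/ 18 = 0.39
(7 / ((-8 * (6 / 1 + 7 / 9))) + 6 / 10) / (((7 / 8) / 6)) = 6894 / 2135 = 3.23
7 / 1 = 7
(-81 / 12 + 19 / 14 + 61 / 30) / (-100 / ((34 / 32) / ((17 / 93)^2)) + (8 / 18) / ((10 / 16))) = 4067913 / 2946944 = 1.38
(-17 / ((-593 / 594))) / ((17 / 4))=2376 / 593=4.01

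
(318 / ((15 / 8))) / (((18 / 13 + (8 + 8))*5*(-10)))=-2756 / 14125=-0.20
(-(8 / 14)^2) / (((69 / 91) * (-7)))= 0.06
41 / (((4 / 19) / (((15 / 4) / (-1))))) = -11685 / 16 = -730.31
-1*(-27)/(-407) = -27/407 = -0.07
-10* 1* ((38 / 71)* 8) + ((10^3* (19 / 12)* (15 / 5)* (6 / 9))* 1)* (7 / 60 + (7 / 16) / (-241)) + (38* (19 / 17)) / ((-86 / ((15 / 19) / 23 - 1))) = 3328198905683 / 10356740748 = 321.36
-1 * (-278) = 278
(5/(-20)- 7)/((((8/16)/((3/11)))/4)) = -174/11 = -15.82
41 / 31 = 1.32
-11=-11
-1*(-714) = 714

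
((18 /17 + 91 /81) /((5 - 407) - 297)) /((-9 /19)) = 57095 /8662707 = 0.01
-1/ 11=-0.09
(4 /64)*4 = 1 /4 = 0.25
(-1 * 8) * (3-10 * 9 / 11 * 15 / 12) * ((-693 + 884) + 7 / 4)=122589 / 11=11144.45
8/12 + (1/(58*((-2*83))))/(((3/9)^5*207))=442807/664332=0.67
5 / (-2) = -5 / 2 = -2.50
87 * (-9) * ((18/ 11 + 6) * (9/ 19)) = -591948/ 209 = -2832.29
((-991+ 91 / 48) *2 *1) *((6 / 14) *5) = -237385 / 56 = -4239.02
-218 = -218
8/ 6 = 4/ 3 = 1.33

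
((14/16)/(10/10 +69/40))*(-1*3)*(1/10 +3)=-651/218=-2.99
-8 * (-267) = 2136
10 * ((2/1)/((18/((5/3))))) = 50/27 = 1.85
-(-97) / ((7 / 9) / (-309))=-38536.71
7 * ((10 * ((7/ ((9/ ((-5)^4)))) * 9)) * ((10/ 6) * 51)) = 26031250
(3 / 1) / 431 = 0.01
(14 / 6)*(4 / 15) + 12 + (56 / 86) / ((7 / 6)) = 25504 / 1935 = 13.18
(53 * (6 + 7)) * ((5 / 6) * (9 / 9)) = 3445 / 6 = 574.17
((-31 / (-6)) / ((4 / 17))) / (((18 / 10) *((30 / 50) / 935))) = 12318625 / 648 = 19010.22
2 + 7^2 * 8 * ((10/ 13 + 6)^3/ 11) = 24289578/ 2197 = 11055.79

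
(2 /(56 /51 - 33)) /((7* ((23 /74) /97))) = -732156 /261947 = -2.80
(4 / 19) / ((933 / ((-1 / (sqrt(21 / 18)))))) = -4 * sqrt(42) / 124089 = -0.00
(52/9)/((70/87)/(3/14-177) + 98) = 124410/2110087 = 0.06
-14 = -14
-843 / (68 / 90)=-37935 / 34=-1115.74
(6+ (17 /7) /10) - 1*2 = 297 /70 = 4.24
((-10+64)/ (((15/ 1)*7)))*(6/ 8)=27/ 70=0.39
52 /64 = 13 /16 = 0.81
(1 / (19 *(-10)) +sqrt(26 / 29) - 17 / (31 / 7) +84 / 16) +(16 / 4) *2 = sqrt(754) / 29 +110803 / 11780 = 10.35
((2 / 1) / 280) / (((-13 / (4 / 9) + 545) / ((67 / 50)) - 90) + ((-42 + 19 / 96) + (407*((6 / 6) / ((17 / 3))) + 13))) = 27336 / 1293193195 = 0.00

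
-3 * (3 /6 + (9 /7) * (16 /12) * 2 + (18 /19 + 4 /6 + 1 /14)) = -320 /19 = -16.84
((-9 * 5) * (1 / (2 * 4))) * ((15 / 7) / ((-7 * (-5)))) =-0.34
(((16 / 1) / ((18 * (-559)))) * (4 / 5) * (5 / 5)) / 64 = -1 / 50310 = -0.00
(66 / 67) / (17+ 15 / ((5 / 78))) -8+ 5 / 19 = -2470845 / 319523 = -7.73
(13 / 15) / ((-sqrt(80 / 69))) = -13* sqrt(345) / 300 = -0.80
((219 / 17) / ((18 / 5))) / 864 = 365 / 88128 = 0.00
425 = 425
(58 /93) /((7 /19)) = 1102 /651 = 1.69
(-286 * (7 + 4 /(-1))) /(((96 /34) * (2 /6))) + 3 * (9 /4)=-7239 /8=-904.88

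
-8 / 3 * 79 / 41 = -632 / 123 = -5.14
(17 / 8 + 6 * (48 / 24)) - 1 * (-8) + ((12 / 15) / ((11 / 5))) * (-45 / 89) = 171843 / 7832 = 21.94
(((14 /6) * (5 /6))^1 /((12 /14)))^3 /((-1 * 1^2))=-14706125 /1259712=-11.67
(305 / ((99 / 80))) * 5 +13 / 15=610429 / 495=1233.19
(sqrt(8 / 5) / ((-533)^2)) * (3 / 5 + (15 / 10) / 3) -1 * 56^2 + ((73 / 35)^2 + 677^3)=11 * sqrt(10) / 7102225 + 380099861654 / 1225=310285601.35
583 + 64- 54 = 593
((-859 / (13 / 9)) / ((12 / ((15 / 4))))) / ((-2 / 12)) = 115965 / 104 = 1115.05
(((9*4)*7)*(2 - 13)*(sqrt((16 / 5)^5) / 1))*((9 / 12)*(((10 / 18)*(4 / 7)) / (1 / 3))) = -405504*sqrt(5) / 25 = -36269.38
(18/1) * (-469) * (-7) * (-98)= -5791212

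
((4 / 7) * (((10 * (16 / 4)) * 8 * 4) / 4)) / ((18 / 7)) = 640 / 9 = 71.11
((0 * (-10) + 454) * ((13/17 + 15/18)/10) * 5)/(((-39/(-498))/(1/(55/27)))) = 27639747/12155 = 2273.94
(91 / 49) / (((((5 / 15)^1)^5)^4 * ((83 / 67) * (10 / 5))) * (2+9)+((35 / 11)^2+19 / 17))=6247086811698447 / 37814720793504130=0.17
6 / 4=3 / 2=1.50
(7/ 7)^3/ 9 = 1/ 9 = 0.11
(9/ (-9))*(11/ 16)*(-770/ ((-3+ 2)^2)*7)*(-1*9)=-33350.62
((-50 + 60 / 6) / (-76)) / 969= 10 / 18411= 0.00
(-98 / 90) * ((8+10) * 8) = -784 / 5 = -156.80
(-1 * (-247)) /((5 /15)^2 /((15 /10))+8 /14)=46683 /122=382.65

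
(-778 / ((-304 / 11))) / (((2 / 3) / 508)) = 1630299 / 76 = 21451.30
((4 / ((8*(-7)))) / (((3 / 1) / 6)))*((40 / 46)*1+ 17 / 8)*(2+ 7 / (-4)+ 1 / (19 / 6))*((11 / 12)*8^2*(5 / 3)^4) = -8573125 / 78246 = -109.57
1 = 1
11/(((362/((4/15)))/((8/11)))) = 0.01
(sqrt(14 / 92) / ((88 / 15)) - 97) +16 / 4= -93 +15 * sqrt(322) / 4048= -92.93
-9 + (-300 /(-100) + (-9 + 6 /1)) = -9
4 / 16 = 1 / 4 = 0.25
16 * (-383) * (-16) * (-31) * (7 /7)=-3039488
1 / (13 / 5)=5 / 13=0.38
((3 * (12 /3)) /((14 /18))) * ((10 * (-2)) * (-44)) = 95040 /7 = 13577.14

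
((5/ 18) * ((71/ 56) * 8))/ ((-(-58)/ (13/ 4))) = 4615/ 29232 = 0.16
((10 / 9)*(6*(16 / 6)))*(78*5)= 20800 / 3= 6933.33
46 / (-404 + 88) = -23 / 158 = -0.15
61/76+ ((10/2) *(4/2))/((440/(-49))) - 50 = -50.31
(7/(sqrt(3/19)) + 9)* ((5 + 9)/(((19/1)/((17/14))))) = 153/19 + 119* sqrt(57)/57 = 23.81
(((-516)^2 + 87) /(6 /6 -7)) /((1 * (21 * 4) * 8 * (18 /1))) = -12683 /3456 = -3.67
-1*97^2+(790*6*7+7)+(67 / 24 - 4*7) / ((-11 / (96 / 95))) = 451826 / 19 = 23780.32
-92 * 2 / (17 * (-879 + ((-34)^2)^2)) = -184 / 22702769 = -0.00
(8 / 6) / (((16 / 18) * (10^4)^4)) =3 / 20000000000000000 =0.00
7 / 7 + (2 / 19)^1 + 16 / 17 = 661 / 323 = 2.05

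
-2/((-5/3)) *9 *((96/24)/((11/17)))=3672/55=66.76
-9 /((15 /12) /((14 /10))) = -252 /25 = -10.08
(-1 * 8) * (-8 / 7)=64 / 7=9.14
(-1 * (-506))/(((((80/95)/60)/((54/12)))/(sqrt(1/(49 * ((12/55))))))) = 49618.15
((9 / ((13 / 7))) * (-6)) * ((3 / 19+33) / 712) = -59535 / 43966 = -1.35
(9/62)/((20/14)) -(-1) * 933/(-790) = -52869/48980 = -1.08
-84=-84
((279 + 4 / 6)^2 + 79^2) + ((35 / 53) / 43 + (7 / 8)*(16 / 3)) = 84459.13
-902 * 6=-5412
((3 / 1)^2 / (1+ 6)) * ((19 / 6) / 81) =0.05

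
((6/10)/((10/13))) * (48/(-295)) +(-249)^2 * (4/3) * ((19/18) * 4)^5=16102606615960712/145162125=110928429.96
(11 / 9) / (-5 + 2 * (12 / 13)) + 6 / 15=23 / 1845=0.01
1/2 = 0.50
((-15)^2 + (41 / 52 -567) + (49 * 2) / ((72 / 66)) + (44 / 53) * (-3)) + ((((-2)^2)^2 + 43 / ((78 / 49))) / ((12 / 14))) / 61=-120703 / 477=-253.05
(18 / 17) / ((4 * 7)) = 9 / 238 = 0.04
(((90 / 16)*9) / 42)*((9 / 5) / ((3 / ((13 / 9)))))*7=117 / 16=7.31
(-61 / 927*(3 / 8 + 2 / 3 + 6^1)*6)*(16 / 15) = -41236 / 13905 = -2.97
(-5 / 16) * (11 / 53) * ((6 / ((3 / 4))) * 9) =-495 / 106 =-4.67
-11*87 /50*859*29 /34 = -23839827 /1700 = -14023.43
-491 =-491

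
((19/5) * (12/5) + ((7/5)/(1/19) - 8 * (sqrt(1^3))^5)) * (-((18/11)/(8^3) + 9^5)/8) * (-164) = 429506387919/12800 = 33555186.56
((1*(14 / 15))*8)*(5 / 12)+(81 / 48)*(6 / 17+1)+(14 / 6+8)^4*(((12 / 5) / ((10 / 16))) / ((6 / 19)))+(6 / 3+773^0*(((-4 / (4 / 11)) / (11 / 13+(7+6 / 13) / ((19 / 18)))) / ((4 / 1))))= 1756463673439 / 12668400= 138649.21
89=89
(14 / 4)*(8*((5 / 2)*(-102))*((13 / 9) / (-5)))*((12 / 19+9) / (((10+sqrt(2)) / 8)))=2156960 / 133 - 215696*sqrt(2) / 133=13924.21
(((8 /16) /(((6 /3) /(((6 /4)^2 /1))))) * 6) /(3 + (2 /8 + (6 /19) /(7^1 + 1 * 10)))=8721 /8446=1.03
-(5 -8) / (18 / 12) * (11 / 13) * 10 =220 / 13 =16.92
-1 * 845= -845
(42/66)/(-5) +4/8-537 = -59029/110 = -536.63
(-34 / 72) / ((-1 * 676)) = 17 / 24336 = 0.00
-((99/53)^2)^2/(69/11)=-352218537/181481063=-1.94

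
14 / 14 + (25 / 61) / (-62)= 3757 / 3782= 0.99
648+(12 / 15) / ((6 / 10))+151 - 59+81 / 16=35827 / 48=746.40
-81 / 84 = -0.96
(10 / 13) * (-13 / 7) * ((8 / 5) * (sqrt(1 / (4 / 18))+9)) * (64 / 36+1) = -400 / 7 - 200 * sqrt(2) / 21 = -70.61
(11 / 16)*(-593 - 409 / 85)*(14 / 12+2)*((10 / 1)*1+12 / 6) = -5310063 / 340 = -15617.83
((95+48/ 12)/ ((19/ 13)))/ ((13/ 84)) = 8316/ 19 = 437.68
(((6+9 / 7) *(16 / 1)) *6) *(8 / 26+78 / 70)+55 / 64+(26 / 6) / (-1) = 606076309 / 611520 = 991.10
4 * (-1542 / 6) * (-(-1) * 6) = -6168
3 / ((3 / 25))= 25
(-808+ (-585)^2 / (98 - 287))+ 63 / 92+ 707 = -1230703 / 644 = -1911.03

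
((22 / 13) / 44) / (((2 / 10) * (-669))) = -5 / 17394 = -0.00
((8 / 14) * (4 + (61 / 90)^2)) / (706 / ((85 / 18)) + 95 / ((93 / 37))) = 19035767 / 1399184955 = 0.01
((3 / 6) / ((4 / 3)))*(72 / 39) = 9 / 13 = 0.69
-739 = -739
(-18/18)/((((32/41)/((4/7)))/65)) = -2665/56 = -47.59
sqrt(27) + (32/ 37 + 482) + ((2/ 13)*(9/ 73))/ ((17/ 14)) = 3*sqrt(3) + 288241502/ 596921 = 488.08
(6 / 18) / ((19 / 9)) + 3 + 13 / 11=907 / 209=4.34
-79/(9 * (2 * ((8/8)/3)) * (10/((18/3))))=-79/10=-7.90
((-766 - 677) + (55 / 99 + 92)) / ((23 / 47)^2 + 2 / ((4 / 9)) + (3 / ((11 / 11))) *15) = -53696372 / 1977741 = -27.15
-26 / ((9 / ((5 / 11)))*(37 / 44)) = -520 / 333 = -1.56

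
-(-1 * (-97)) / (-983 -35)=97 / 1018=0.10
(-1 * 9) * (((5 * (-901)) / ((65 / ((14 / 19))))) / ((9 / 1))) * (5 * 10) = 2553.44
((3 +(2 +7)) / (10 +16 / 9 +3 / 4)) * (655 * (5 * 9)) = 12733200 / 451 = 28233.26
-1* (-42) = 42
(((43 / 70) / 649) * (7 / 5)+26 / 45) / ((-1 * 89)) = -169127 / 25992450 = -0.01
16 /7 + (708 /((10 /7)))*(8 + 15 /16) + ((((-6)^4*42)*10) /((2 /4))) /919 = 1445187001 /257320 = 5616.30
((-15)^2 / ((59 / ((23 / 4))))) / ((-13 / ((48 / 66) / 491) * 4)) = -5175 / 8285134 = -0.00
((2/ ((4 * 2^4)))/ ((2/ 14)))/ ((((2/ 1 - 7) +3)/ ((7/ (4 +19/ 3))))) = -147/ 1984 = -0.07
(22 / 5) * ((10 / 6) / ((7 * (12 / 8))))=44 / 63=0.70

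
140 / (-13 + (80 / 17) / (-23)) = -54740 / 5163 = -10.60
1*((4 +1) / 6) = 5 / 6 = 0.83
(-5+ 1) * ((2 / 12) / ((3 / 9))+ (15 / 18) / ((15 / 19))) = -56 / 9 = -6.22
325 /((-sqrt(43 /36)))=-1950 * sqrt(43) /43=-297.37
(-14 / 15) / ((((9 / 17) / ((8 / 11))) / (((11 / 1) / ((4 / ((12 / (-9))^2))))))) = -7616 / 1215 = -6.27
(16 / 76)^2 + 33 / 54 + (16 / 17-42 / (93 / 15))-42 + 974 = 3173853313 / 3424446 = 926.82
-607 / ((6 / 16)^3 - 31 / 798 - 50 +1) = 12.39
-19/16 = -1.19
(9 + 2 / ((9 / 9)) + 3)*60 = 840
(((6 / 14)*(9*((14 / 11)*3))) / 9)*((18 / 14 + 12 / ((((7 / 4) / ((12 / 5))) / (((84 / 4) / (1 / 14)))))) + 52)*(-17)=-52389954 / 385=-136077.80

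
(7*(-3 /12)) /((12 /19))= -133 /48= -2.77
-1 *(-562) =562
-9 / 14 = -0.64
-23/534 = -0.04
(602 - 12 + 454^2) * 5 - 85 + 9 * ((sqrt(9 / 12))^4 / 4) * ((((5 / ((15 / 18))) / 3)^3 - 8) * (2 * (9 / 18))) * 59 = 1033445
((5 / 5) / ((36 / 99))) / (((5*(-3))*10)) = -11 / 600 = -0.02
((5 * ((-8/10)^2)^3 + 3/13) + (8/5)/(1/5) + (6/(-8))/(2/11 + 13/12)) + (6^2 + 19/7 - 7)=1931109412/47490625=40.66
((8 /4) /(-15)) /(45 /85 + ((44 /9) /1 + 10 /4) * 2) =-51 /5855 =-0.01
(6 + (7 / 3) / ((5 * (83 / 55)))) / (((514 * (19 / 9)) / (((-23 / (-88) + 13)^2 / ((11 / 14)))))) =44930079999 / 34524138176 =1.30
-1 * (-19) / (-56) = -19 / 56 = -0.34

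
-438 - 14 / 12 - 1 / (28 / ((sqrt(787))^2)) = -39251 / 84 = -467.27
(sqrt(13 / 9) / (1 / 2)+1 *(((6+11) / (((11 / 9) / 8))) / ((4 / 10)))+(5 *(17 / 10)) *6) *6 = 4 *sqrt(13)+21726 / 11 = 1989.51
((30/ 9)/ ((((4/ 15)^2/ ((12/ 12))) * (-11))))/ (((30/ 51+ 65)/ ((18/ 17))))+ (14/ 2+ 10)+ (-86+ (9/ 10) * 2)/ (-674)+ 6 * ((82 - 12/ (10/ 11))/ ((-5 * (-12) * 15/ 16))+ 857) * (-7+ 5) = -12749122895251/ 1239991500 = -10281.62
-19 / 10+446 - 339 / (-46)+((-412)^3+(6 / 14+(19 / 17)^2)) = -16269812844113 / 232645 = -69934074.85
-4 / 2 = -2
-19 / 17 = -1.12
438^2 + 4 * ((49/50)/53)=254193398/1325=191844.07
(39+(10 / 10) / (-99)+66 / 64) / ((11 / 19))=2408953 / 34848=69.13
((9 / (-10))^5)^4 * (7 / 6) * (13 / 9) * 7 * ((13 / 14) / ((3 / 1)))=177561953556349960143 / 400000000000000000000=0.44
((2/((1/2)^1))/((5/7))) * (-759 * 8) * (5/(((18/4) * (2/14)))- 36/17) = -192462.56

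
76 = 76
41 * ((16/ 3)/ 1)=656/ 3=218.67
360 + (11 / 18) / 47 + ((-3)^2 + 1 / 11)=3434881 / 9306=369.10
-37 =-37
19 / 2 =9.50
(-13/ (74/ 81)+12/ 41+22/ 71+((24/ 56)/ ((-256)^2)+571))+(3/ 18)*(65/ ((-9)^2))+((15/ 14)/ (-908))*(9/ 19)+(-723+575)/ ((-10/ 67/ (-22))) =-5504194693704022461641/ 258927176905850880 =-21257.69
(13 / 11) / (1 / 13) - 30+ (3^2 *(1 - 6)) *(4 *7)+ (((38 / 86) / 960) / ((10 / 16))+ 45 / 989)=-8319759593 / 6527400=-1274.59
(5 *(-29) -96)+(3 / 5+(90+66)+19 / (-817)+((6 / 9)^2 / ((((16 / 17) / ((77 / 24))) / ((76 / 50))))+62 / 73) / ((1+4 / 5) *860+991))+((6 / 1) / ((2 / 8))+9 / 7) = -35631159938957 / 602526027600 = -59.14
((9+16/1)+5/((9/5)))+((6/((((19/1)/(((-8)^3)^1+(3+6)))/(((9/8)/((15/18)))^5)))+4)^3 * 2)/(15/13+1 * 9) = -69978573.51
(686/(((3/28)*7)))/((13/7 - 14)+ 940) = 19208/19485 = 0.99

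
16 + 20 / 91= 1476 / 91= 16.22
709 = 709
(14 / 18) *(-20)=-140 / 9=-15.56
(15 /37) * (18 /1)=270 /37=7.30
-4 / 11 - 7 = -81 / 11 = -7.36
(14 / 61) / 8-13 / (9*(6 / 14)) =-22015 / 6588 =-3.34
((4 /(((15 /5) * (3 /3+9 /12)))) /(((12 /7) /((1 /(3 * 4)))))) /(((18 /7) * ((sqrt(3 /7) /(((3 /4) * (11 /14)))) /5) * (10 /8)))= 11 * sqrt(21) /972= 0.05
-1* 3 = -3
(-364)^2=132496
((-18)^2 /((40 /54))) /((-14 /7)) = -2187 /10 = -218.70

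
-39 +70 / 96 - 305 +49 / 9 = -48647 / 144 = -337.83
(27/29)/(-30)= -9/290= -0.03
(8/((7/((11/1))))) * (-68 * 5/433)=-29920/3031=-9.87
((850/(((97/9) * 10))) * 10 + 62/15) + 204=417584/1455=287.00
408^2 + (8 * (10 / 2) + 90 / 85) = 2830586 / 17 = 166505.06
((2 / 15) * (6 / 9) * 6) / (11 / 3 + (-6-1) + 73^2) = 8 / 79885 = 0.00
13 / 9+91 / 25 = 1144 / 225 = 5.08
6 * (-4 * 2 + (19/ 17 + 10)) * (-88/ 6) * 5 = -1371.76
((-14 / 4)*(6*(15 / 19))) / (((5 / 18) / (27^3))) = -22320522 / 19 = -1174764.32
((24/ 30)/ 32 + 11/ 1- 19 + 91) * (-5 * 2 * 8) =-6642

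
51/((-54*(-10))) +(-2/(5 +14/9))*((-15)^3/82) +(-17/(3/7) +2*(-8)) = -18729757/435420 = -43.02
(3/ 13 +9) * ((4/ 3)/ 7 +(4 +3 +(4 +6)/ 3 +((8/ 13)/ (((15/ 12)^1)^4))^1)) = 14709064/ 147875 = 99.47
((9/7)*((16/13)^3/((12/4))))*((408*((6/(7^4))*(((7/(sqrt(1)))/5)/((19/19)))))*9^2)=2436562944/26374985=92.38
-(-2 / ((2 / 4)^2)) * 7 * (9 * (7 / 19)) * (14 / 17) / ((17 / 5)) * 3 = 134.93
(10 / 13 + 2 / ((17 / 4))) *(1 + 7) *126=276192 / 221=1249.74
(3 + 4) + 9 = 16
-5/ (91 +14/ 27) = -0.05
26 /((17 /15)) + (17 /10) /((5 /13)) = 23257 /850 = 27.36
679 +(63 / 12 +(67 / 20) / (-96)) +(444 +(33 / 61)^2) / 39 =64605327809 / 92876160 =695.61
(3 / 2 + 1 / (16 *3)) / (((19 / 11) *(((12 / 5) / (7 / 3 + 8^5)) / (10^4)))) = 246699165625 / 2052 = 120223764.92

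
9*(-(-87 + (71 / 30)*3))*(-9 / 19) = -64719 / 190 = -340.63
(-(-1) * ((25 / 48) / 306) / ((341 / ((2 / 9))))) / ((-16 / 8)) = -25 / 45077472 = -0.00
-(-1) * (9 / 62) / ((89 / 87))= 783 / 5518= 0.14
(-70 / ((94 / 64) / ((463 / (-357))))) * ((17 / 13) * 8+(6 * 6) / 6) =31706240 / 31161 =1017.50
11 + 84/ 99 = 391/ 33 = 11.85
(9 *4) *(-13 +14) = 36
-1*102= -102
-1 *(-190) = 190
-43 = -43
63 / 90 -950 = -9493 / 10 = -949.30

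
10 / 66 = 5 / 33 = 0.15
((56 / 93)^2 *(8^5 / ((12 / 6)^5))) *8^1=25690112 / 8649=2970.30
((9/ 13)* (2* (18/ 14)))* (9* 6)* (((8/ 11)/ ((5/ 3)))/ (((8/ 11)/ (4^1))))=104976/ 455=230.72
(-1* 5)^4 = 625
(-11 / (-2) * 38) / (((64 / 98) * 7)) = 1463 / 32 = 45.72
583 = 583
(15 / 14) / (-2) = -15 / 28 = -0.54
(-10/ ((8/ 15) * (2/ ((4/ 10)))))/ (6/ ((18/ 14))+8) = -45/ 152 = -0.30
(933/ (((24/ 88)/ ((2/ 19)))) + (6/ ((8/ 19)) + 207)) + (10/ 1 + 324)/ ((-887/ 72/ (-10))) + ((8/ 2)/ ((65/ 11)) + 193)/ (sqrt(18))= 12589*sqrt(2)/ 390 + 57466801/ 67412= 898.12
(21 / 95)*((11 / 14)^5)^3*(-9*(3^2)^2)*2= -9135641746512028737 / 1055640648428011520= -8.65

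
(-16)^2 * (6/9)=512/3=170.67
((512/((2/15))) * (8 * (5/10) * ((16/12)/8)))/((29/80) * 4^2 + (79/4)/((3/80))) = 38400/7987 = 4.81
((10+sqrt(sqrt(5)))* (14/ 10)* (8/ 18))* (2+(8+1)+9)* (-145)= -162400/ 9 - 16240* 5^(1/ 4)/ 9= -20742.72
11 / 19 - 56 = -1053 / 19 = -55.42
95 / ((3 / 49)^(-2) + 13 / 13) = 171 / 482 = 0.35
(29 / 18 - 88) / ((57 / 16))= -12440 / 513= -24.25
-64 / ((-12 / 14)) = 224 / 3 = 74.67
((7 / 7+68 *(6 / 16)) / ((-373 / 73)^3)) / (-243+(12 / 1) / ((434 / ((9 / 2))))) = 4474084517 / 5470160492736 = 0.00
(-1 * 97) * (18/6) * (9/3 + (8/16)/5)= -9021/10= -902.10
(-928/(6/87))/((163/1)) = -13456/163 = -82.55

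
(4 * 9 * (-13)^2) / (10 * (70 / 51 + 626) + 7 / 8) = 0.97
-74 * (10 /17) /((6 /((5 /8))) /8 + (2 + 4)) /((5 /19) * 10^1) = -703 /306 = -2.30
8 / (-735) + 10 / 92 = 3307 / 33810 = 0.10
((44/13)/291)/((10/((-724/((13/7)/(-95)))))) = 43.08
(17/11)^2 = 2.39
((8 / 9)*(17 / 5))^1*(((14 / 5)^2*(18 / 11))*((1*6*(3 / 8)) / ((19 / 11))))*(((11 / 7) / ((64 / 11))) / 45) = 14399 / 47500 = 0.30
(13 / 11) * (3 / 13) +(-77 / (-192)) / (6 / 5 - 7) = 12469 / 61248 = 0.20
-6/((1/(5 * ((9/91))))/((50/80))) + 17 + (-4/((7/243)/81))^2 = 322333885439/2548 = 126504664.61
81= 81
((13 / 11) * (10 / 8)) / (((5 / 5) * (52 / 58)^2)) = 4205 / 2288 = 1.84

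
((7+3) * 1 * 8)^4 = 40960000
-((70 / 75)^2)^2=-38416 / 50625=-0.76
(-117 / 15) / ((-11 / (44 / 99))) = 0.32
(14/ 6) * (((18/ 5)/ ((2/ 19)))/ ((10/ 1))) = 399/ 50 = 7.98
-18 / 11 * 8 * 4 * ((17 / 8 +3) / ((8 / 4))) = -1476 / 11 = -134.18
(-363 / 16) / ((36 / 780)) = -7865 / 16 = -491.56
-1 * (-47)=47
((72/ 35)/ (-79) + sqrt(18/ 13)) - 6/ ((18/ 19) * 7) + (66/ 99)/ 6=-2914/ 3555 + 3 * sqrt(26)/ 13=0.36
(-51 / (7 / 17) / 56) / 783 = -289 / 102312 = -0.00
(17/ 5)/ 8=17/ 40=0.42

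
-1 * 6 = -6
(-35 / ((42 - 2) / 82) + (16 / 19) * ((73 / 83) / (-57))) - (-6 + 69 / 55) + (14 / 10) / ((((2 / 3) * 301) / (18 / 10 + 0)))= -284888408369 / 4251749700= -67.00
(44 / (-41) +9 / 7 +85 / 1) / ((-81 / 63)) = -8152 / 123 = -66.28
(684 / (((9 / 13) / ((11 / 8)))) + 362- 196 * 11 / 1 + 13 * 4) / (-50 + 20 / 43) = 32981 / 4260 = 7.74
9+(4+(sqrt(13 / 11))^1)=14.09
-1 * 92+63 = -29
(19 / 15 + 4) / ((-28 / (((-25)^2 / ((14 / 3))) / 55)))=-1975 / 4312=-0.46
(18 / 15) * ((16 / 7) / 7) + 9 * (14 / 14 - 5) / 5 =-1668 / 245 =-6.81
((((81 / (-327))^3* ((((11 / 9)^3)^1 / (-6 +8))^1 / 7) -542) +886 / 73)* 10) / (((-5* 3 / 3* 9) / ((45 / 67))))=3506433637405 / 44337907873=79.08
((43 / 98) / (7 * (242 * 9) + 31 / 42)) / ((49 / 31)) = 3999 / 219644509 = 0.00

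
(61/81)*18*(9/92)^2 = 549/4232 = 0.13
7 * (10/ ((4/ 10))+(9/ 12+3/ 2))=763/ 4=190.75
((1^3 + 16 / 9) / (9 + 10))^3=15625 / 5000211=0.00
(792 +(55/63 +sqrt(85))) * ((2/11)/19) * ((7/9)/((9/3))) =1.99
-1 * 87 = -87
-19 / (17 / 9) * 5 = -855 / 17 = -50.29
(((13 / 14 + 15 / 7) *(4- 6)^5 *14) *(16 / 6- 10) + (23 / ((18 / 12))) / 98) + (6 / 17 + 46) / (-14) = 10087.51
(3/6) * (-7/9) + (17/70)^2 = -14549/44100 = -0.33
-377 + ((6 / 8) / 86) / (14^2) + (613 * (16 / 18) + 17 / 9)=103023899 / 606816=169.78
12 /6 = 2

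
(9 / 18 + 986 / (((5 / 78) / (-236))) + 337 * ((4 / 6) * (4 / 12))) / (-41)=326698399 / 3690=88536.15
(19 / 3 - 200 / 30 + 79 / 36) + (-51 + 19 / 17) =-29389 / 612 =-48.02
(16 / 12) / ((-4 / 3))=-1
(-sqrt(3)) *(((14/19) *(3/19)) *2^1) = -84 *sqrt(3)/361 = -0.40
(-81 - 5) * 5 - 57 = -487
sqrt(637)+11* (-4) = -44+7* sqrt(13) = -18.76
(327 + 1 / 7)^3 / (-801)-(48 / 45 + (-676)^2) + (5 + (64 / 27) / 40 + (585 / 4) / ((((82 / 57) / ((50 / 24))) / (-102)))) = -522284.99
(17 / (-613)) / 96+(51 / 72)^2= 177055 / 353088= 0.50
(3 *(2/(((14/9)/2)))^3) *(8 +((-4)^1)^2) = 419904/343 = 1224.21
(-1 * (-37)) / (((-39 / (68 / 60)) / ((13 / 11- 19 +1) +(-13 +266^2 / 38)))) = -4225622 / 2145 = -1969.99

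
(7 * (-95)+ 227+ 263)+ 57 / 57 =-174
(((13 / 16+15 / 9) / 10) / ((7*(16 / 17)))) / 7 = 289 / 53760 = 0.01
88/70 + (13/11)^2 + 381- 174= 887884/4235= 209.65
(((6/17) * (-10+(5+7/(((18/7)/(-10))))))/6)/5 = -58/153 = -0.38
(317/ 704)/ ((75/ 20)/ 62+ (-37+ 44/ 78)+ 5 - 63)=-383253/ 80326312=-0.00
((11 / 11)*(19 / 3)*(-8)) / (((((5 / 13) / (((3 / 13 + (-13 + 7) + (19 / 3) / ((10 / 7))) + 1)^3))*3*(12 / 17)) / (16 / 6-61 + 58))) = -726133393 / 924007500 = -0.79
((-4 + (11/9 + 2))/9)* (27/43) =-7/129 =-0.05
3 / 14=0.21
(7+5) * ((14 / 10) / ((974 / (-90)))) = -756 / 487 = -1.55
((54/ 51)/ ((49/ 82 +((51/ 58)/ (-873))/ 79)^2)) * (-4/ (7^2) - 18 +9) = -2992308665123135205/ 111112980726225184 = -26.93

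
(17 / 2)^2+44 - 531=-1659 / 4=-414.75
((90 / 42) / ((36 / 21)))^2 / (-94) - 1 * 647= -647.02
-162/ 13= -12.46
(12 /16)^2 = 9 /16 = 0.56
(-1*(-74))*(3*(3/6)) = 111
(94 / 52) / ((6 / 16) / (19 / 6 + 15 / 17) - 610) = -38822 / 13098371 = -0.00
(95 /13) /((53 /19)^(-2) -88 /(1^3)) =-266855 /3208803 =-0.08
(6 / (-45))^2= 4 / 225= 0.02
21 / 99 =7 / 33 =0.21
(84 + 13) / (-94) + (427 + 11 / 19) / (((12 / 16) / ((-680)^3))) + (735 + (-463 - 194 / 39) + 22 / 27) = -179259337838.45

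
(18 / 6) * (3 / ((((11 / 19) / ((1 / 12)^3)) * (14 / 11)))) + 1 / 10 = 1439 / 13440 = 0.11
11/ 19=0.58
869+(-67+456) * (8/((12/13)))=12721/3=4240.33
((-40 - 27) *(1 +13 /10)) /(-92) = 67 /40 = 1.68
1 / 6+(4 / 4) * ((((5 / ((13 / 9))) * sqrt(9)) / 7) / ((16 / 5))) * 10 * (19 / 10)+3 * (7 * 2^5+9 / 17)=50684419 / 74256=682.56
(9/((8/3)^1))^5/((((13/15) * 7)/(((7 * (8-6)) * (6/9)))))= 71744535/106496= 673.68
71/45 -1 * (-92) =4211/45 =93.58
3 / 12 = 1 / 4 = 0.25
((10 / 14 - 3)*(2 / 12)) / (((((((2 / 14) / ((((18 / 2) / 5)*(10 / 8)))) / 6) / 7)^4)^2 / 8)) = -446950532222745987576861 / 4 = -111737633055686496894215.30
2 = 2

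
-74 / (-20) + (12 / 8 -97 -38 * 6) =-1599 / 5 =-319.80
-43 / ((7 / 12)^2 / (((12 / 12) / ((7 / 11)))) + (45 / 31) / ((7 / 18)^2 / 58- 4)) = 14419242288 / 49159403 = 293.32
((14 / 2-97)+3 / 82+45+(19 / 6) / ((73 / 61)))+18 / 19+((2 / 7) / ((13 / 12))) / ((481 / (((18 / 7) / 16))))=-41.37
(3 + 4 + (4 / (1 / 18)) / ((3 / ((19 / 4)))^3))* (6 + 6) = 7027 / 2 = 3513.50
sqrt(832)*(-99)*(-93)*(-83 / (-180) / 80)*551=46784859*sqrt(13) / 200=843426.04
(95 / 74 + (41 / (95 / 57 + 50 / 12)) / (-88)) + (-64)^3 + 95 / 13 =-194174241673 / 740740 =-262135.49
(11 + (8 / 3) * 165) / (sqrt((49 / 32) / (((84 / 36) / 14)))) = 1804 * sqrt(3) / 21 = 148.79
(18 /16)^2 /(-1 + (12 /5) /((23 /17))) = 9315 /5696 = 1.64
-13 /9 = -1.44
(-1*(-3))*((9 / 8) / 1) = 27 / 8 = 3.38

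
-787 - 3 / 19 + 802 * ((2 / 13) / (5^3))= -24273024 / 30875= -786.17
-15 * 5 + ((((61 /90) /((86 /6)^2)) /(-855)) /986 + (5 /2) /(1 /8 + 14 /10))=-69754620536221 /950845106700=-73.36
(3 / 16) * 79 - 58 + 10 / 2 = -611 / 16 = -38.19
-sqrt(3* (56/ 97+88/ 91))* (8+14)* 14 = -1056* sqrt(626717)/ 1261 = -662.96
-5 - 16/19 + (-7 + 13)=3/19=0.16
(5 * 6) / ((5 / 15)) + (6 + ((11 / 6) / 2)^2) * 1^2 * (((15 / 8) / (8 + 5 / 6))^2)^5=264071241668075188347508185 / 2934124866015811373891584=90.00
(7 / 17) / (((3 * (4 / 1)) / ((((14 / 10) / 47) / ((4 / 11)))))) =539 / 191760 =0.00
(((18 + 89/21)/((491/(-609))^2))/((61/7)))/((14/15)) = 123715305/29411882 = 4.21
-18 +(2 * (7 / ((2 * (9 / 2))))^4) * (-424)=-2154146 / 6561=-328.33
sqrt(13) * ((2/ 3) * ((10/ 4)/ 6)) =5 * sqrt(13)/ 18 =1.00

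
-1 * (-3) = 3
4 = 4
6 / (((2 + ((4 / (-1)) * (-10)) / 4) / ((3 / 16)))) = 3 / 32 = 0.09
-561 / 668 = -0.84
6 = 6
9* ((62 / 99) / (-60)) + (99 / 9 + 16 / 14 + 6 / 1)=41693 / 2310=18.05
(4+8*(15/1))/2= 62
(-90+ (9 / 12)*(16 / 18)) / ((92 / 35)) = -2345 / 69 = -33.99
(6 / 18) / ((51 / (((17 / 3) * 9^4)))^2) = 177147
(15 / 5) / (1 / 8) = 24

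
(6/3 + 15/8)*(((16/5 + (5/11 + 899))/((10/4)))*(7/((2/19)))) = 102345229/1100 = 93041.12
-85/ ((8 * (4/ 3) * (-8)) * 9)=0.11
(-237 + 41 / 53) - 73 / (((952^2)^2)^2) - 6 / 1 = -8661496982563922824740736797 / 35757854811955749315411968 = -242.23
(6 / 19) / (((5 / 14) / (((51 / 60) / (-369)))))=-119 / 58425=-0.00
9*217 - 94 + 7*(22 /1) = 2013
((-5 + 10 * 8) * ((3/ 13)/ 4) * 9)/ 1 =2025/ 52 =38.94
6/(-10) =-0.60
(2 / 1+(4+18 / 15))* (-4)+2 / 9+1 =-1241 / 45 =-27.58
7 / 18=0.39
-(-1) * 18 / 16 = 9 / 8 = 1.12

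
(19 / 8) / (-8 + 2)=-19 / 48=-0.40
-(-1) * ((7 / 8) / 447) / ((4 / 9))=21 / 4768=0.00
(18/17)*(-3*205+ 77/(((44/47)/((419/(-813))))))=-6413493/9214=-696.06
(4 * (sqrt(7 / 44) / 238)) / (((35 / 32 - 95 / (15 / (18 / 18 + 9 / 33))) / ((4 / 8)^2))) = -24 * sqrt(77) / 875483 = -0.00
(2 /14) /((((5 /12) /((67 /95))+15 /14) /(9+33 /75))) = 189744 /233875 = 0.81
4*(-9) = -36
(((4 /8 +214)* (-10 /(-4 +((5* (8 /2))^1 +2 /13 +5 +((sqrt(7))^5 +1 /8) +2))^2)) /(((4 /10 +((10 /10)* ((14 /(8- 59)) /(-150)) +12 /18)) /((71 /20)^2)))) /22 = -9538897439078732790 /126488551880660295367 +1254335299421873760* sqrt(7) /126488551880660295367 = -0.05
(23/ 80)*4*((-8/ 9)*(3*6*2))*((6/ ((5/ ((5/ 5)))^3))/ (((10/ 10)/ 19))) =-33.56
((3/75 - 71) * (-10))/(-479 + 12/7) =-24836/16705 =-1.49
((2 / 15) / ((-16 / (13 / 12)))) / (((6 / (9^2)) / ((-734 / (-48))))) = -4771 / 2560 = -1.86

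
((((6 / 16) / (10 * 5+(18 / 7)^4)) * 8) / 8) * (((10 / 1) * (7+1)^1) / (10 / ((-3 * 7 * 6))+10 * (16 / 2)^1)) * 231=104825259 / 113300591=0.93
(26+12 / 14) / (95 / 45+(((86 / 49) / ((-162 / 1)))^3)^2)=26247407348357844335001 / 2063182728920961721705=12.72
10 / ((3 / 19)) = 190 / 3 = 63.33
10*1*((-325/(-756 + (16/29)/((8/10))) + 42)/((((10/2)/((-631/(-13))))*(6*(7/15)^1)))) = 2932234915/1993264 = 1471.07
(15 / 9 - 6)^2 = 169 / 9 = 18.78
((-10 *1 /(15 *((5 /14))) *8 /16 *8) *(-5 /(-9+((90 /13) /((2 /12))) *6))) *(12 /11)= 5824 /34353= 0.17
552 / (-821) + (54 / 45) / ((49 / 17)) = -0.26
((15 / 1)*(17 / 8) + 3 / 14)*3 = 5391 / 56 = 96.27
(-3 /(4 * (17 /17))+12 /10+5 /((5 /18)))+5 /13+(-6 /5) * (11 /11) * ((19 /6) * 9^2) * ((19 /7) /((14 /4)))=-2801111 /12740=-219.87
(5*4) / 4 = 5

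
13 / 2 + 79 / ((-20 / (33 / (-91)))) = 14437 / 1820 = 7.93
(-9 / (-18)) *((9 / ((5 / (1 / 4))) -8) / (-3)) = 151 / 120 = 1.26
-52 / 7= -7.43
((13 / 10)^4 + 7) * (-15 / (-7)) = 295683 / 14000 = 21.12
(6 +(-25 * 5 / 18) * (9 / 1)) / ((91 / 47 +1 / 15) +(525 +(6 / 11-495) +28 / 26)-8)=-2.20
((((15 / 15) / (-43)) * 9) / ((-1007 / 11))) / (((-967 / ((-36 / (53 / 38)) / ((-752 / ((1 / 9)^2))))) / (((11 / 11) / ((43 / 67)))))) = -737 / 472109759218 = -0.00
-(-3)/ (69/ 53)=53/ 23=2.30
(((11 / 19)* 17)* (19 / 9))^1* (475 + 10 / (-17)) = 88715 / 9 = 9857.22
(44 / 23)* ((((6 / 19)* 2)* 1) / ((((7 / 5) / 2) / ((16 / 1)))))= 84480 / 3059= 27.62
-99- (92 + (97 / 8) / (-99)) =-151175 / 792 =-190.88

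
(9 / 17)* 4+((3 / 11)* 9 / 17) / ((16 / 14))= 2.24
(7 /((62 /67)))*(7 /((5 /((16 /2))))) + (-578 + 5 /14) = -1069637 /2170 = -492.92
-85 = -85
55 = 55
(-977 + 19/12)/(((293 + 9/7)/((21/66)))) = -1.05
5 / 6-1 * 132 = -787 / 6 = -131.17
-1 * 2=-2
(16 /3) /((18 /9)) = 8 /3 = 2.67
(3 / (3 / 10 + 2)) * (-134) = -4020 / 23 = -174.78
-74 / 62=-37 / 31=-1.19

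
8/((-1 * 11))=-0.73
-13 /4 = -3.25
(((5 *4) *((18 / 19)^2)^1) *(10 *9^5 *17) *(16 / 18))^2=3343242692321648640000 / 130321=25653906065190173.80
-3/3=-1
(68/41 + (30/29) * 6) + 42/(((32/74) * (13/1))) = 1896461/123656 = 15.34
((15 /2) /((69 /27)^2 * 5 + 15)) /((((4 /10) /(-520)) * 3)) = -26325 /386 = -68.20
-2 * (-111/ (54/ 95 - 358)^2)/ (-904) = -1001775/ 521160491072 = -0.00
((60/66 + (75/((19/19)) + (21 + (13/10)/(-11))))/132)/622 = 3549/3010480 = 0.00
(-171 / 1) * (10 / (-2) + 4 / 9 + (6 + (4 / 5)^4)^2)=-2439917281 / 390625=-6246.19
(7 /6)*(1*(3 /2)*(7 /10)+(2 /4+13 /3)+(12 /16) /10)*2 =1001 /72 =13.90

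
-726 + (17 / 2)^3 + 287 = 1401 / 8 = 175.12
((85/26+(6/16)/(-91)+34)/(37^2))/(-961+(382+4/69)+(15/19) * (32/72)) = -35566119/755978260856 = -0.00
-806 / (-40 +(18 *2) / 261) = 11687 / 578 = 20.22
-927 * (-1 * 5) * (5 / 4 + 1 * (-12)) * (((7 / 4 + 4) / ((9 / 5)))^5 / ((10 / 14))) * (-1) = 623581068840625 / 26873856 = 23204004.25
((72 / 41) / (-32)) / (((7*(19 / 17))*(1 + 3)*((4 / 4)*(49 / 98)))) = -153 / 43624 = -0.00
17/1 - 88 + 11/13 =-912/13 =-70.15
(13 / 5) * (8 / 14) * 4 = 208 / 35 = 5.94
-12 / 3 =-4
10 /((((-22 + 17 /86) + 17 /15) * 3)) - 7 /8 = -1.04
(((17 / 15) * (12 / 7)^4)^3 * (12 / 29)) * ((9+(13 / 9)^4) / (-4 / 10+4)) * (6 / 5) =17331317649702912 / 10034933220725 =1727.10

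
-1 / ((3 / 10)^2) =-100 / 9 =-11.11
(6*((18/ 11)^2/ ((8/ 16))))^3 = 33175.90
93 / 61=1.52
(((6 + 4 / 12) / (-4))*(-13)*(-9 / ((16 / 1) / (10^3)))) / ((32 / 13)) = -1204125 / 256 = -4703.61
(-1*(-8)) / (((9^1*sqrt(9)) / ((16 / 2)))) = 64 / 27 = 2.37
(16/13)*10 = 12.31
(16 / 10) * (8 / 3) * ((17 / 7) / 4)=272 / 105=2.59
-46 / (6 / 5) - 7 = -45.33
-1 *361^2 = -130321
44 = 44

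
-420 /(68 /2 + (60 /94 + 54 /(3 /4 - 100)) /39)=-8489845 /687322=-12.35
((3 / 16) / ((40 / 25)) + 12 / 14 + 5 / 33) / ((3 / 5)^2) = 832225 / 266112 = 3.13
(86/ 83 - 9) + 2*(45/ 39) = -6103/ 1079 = -5.66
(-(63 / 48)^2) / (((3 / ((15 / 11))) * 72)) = -245 / 22528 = -0.01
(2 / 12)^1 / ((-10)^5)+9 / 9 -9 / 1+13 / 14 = -29700007 / 4200000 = -7.07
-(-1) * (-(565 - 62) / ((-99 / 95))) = 47785 / 99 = 482.68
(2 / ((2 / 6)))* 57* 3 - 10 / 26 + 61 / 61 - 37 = 12865 / 13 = 989.62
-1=-1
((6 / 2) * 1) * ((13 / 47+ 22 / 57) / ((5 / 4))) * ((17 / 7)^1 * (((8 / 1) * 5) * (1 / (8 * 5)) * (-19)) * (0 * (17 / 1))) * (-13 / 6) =0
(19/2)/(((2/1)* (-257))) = -19/1028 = -0.02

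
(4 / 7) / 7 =4 / 49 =0.08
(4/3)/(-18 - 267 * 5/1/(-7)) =28/3627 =0.01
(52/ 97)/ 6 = 26/ 291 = 0.09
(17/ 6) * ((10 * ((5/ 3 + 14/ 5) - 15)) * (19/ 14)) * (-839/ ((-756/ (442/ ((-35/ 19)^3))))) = 31783.97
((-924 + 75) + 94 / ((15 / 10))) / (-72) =10.92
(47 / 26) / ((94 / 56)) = 14 / 13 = 1.08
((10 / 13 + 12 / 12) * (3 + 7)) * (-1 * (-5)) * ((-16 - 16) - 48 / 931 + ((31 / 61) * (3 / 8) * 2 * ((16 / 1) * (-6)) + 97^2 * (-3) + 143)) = -1838639177400 / 738283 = -2490426.00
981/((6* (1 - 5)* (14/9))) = -2943/112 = -26.28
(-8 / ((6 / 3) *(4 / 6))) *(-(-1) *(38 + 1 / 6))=-229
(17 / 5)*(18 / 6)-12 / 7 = 297 / 35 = 8.49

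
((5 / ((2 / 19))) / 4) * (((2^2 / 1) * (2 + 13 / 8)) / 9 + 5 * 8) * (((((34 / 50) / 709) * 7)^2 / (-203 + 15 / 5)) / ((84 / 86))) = -1237940459 / 10857909600000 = -0.00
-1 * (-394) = 394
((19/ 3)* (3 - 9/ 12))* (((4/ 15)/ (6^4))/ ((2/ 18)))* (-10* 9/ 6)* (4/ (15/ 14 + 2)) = -133/ 258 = -0.52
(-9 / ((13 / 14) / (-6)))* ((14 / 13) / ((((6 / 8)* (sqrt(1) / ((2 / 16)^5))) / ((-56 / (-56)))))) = 441 / 173056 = 0.00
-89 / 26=-3.42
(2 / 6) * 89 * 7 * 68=42364 / 3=14121.33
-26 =-26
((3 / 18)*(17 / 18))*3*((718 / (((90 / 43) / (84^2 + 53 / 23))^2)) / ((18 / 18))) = 297397090077129607 / 77128200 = 3855880081.18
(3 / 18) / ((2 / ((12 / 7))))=1 / 7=0.14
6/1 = 6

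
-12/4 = -3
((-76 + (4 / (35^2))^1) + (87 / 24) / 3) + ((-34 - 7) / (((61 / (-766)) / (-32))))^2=271434733.08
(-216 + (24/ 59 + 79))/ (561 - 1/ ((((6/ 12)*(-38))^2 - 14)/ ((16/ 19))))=-53132987/ 218220763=-0.24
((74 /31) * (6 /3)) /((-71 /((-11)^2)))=-17908 /2201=-8.14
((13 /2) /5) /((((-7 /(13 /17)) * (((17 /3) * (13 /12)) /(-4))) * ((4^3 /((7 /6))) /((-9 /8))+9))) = -2808 /1206575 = -0.00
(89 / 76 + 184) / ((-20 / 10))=-14073 / 152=-92.59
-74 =-74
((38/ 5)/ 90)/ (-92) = -19/ 20700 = -0.00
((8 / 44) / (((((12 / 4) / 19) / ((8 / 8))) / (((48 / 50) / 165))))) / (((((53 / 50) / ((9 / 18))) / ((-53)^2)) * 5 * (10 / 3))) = 8056 / 15125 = 0.53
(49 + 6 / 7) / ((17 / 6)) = 2094 / 119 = 17.60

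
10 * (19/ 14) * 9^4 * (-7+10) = 1869885/ 7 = 267126.43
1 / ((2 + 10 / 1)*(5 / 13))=13 / 60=0.22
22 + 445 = 467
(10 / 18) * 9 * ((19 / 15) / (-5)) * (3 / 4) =-19 / 20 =-0.95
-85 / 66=-1.29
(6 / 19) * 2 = 12 / 19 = 0.63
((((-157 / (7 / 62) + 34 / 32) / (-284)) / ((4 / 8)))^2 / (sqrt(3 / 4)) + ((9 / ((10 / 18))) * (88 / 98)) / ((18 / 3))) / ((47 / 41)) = 24354 / 11515 + 330994921875 * sqrt(3) / 5944024576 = 98.56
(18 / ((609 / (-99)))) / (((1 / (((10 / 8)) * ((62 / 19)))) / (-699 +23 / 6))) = 64003995 / 7714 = 8297.12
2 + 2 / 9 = 20 / 9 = 2.22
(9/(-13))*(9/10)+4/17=-857/2210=-0.39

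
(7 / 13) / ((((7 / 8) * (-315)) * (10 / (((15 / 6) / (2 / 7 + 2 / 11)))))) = -11 / 10530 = -0.00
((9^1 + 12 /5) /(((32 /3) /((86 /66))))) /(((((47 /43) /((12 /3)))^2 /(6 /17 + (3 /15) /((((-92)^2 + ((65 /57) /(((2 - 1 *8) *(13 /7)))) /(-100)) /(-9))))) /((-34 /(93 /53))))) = -27794325084934602 /218047899871615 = -127.47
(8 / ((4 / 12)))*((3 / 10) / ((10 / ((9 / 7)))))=162 / 175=0.93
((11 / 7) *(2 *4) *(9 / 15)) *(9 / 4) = 594 / 35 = 16.97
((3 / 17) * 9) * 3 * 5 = 405 / 17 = 23.82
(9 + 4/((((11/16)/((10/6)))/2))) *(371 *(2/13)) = 695254/429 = 1620.64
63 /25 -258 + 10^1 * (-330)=-3555.48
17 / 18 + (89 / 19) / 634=51596 / 54207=0.95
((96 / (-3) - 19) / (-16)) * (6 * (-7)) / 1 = -1071 / 8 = -133.88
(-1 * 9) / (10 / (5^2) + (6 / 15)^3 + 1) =-375 / 61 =-6.15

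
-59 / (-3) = 59 / 3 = 19.67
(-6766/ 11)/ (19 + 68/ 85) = -33830/ 1089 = -31.07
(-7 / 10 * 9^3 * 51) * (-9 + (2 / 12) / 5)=23336019 / 100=233360.19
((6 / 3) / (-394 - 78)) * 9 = -9 / 236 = -0.04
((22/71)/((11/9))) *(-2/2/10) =-9/355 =-0.03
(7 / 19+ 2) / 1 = 45 / 19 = 2.37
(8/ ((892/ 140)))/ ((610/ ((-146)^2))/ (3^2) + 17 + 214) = 26858160/ 4941298001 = 0.01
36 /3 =12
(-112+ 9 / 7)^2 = 600625 / 49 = 12257.65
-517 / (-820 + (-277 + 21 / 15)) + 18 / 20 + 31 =40303 / 1245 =32.37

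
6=6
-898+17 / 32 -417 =-1314.47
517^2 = 267289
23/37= 0.62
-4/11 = -0.36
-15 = -15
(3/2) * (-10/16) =-15/16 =-0.94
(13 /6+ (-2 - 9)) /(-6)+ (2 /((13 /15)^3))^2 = 1896070877 /173765124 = 10.91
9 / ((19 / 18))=162 / 19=8.53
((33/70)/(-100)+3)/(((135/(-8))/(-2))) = 13978/39375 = 0.35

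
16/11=1.45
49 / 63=7 / 9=0.78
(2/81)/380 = 1/15390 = 0.00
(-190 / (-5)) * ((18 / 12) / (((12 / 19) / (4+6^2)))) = 3610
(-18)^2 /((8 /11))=891 /2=445.50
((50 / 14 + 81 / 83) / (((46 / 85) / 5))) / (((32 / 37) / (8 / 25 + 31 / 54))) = 1002907163 / 23091264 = 43.43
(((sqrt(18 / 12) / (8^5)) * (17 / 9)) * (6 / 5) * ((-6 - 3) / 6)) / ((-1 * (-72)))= -17 * sqrt(6) / 23592960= -0.00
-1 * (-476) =476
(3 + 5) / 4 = 2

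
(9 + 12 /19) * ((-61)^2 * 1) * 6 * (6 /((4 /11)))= 67413357 /19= 3548071.42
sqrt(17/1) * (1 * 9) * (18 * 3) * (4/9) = 216 * sqrt(17) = 890.59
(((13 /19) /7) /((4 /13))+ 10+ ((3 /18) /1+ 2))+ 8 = 32693 /1596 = 20.48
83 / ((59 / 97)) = 8051 / 59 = 136.46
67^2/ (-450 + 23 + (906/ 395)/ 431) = -764229805/ 72693709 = -10.51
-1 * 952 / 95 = -952 / 95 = -10.02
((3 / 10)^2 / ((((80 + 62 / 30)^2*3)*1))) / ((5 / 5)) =27 / 6061444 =0.00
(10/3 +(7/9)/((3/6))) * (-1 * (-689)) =30316/9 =3368.44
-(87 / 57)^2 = -841 / 361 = -2.33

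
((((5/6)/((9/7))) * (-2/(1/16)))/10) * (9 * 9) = -168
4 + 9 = 13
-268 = -268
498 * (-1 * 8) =-3984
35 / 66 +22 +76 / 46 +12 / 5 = 26.58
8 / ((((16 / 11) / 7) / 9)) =693 / 2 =346.50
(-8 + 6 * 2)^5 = 1024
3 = 3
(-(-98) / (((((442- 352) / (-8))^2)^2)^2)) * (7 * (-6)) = -89915392 / 5605041796875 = -0.00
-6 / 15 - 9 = -47 / 5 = -9.40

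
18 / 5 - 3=3 / 5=0.60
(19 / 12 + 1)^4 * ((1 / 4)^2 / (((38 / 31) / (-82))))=-1173795191 / 6303744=-186.21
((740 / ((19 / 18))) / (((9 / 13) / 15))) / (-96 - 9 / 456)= -153920 / 973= -158.19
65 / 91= 5 / 7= 0.71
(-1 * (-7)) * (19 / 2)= 133 / 2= 66.50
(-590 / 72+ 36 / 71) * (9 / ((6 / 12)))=-19649 / 142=-138.37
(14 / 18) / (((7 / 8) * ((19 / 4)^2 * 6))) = 64 / 9747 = 0.01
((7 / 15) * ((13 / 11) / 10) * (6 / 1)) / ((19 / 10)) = 182 / 1045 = 0.17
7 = 7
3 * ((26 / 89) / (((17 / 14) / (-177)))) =-193284 / 1513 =-127.75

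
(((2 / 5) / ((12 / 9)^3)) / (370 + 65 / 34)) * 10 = 51 / 11240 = 0.00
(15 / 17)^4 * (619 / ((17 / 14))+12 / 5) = 440781750 / 1419857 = 310.44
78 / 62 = 39 / 31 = 1.26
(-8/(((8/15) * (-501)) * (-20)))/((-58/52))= 13/9686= 0.00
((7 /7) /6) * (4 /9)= 2 /27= 0.07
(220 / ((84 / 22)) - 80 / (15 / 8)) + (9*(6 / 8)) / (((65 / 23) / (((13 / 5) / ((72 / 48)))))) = 20047 / 1050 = 19.09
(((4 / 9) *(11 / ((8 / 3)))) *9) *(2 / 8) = 33 / 8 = 4.12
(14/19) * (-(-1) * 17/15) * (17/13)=4046/3705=1.09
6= 6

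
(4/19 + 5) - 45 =-756/19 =-39.79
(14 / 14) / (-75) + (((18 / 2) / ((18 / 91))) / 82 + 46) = 572461 / 12300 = 46.54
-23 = -23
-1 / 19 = -0.05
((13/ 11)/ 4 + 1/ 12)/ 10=5/ 132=0.04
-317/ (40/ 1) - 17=-24.92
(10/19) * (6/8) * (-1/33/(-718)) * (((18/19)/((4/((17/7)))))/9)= 85/79832984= 0.00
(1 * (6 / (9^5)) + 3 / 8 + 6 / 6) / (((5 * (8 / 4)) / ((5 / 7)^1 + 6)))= 10176863 / 11022480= 0.92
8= 8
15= 15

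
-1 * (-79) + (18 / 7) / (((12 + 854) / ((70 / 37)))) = 1265749 / 16021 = 79.01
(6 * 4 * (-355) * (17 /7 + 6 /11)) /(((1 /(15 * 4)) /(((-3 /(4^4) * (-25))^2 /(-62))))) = 20577796875 /9777152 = 2104.68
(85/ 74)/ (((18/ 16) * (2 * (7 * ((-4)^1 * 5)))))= -17/ 4662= -0.00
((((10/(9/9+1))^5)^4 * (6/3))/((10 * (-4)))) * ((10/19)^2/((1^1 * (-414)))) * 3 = 476837158203125/49818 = 9571583728.84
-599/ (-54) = 599/ 54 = 11.09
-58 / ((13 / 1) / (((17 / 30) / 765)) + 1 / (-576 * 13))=-14976 / 4531531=-0.00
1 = 1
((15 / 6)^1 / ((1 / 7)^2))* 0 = 0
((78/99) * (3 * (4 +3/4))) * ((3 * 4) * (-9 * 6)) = -80028/11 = -7275.27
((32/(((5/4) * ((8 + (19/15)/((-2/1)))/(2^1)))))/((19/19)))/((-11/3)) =-4608/2431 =-1.90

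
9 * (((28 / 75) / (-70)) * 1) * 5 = -6 / 25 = -0.24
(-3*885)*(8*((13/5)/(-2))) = 27612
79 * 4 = 316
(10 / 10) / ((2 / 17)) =17 / 2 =8.50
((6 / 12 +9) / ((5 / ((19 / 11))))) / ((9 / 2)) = 361 / 495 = 0.73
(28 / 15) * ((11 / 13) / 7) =44 / 195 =0.23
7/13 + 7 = 98/13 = 7.54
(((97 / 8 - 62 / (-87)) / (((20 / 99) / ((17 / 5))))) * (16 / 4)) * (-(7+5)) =-3007521 / 290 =-10370.76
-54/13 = -4.15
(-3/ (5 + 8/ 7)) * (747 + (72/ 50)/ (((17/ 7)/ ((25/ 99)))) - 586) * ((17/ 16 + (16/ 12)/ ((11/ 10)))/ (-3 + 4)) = -253344945/ 1415216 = -179.02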